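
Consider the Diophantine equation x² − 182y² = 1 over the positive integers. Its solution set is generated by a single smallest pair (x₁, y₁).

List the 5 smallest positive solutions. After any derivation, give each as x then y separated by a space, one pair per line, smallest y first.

√182 = [13; 2,26, …], period ℓ=2 (even) → k=1
a_0=13:  p_0=13·1+0=13,  q_0=13·0+1=1
a_1=2:  p_1=2·13+1=27,  q_1=2·1+0=2
(x₁, y₁) = (27, 2);  27² − 182·2² = 1 ✓
(x_2, y_2) = (27·27 + 182·2·2, 27·2 + 2·27) = (1457, 108)
(x_3, y_3) = (27·1457 + 182·2·108, 27·108 + 2·1457) = (78651, 5830)
(x_4, y_4) = (27·78651 + 182·2·5830, 27·5830 + 2·78651) = (4245697, 314712)
(x_5, y_5) = (27·4245697 + 182·2·314712, 27·314712 + 2·4245697) = (229188987, 16988618)

27 2
1457 108
78651 5830
4245697 314712
229188987 16988618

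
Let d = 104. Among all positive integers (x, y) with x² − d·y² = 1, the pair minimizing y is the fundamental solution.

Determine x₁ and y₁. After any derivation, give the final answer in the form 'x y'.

√104 → a₀=10, period (5,20); ℓ=2 even so k=1
a_0=10:  p_0=10·1+0=10,  q_0=10·0+1=1
a_1=5:  p_1=5·10+1=51,  q_1=5·1+0=5
(x₁, y₁) = (51, 5);  51² − 104·5² = 1 ✓

51 5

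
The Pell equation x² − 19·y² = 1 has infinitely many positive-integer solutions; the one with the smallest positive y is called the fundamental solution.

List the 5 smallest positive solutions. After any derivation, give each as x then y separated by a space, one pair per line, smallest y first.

√19 → a₀=4, period (2,1,3,1,2,8); ℓ=6 even so k=5
step 0: (4, 1)  from 4·(1,0) + (0,1)
step 1: (9, 2)  from 2·(4,1) + (1,0)
step 2: (13, 3)  from 1·(9,2) + (4,1)
…
step 4: (61, 14)  from 1·(48,11) + (13,3)
step 5: (170, 39)  from 2·(61,14) + (48,11)
(x₁, y₁) = (170, 39);  170² − 19·39² = 1 ✓
(x_2, y_2) = (170·170 + 19·39·39, 170·39 + 39·170) = (57799, 13260)
(x_3, y_3) = (170·57799 + 19·39·13260, 170·13260 + 39·57799) = (19651490, 4508361)
(x_4, y_4) = (170·19651490 + 19·39·4508361, 170·4508361 + 39·19651490) = (6681448801, 1532829480)
(x_5, y_5) = (170·6681448801 + 19·39·1532829480, 170·1532829480 + 39·6681448801) = (2271672940850, 521157514839)

170 39
57799 13260
19651490 4508361
6681448801 1532829480
2271672940850 521157514839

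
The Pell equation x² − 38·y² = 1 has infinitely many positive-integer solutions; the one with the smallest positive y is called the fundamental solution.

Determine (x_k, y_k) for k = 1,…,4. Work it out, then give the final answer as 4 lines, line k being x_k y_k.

√38 = [6; 6,12, …], period ℓ=2 (even) → k=1
a_0=6:  p_0=6·1+0=6,  q_0=6·0+1=1
a_1=6:  p_1=6·6+1=37,  q_1=6·1+0=6
fundamental: x₁=37, y₁=6  (since 1369 − 38·36 = 1)
(37+6√38)^2 = 2737 + 444√38
(37+6√38)^3 = 202501 + 32850√38
(37+6√38)^4 = 14982337 + 2430456√38

37 6
2737 444
202501 32850
14982337 2430456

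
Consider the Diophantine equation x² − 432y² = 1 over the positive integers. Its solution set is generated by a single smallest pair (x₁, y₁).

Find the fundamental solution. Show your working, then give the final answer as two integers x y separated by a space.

1351 65

√432 = [20; 1,3,1,1,1,3,1,40, …], period ℓ=8 (even) → k=7
step 0: (20, 1)  from 20·(1,0) + (0,1)
…
step 3: (104, 5)  from 1·(83,4) + (21,1)
step 4: (187, 9)  from 1·(104,5) + (83,4)
…
step 6: (1060, 51)  from 3·(291,14) + (187,9)
step 7: (1351, 65)  from 1·(1060,51) + (291,14)
fundamental: x₁=1351, y₁=65  (since 1825201 − 432·4225 = 1)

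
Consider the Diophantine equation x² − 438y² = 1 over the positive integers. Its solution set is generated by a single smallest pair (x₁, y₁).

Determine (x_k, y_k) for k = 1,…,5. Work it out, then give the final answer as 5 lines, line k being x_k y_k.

√438 → a₀=20, period (1,12,1,40); ℓ=4 even so k=3
step 0: (20, 1)  from 20·(1,0) + (0,1)
…
step 2: (272, 13)  from 12·(21,1) + (20,1)
step 3: (293, 14)  from 1·(272,13) + (21,1)
fundamental: x₁=293, y₁=14  (since 85849 − 438·196 = 1)
(293+14√438)^2 = 171697 + 8204√438
(293+14√438)^3 = 100614149 + 4807530√438
(293+14√438)^4 = 58959719617 + 2817204376√438
(293+14√438)^5 = 34550295081413 + 1650876956806√438

293 14
171697 8204
100614149 4807530
58959719617 2817204376
34550295081413 1650876956806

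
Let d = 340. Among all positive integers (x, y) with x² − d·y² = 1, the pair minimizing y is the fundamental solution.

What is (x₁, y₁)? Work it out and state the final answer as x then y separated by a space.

285769 15498

[18; 2,3,1,1,1,…,3,2,36] for √340; ℓ=14 ⇒ convergent index 13
a_0=18:  p_0=18·1+0=18,  q_0=18·0+1=1
…
a_7=8:  p_7=8·756+461=6509,  q_7=8·41+25=353
…
a_12=3:  p_12=3·34813+21039=125478,  q_12=3·1888+1141=6805
a_13=2:  p_13=2·125478+34813=285769,  q_13=2·6805+1888=15498
(x₁, y₁) = (285769, 15498);  285769² − 340·15498² = 1 ✓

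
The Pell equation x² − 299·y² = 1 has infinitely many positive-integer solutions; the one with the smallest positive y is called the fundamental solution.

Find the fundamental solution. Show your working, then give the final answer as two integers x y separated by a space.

√299 → a₀=17, period (3,2,3,34); ℓ=4 even so k=3
step 0: (17, 1)  from 17·(1,0) + (0,1)
…
step 2: (121, 7)  from 2·(52,3) + (17,1)
step 3: (415, 24)  from 3·(121,7) + (52,3)
fundamental: x₁=415, y₁=24  (since 172225 − 299·576 = 1)

415 24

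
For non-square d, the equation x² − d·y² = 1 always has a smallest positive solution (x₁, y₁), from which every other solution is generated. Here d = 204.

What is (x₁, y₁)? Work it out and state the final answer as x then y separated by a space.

4999 350

[14; 3,1,1,6,1,1,3,28] for √204; ℓ=8 ⇒ convergent index 7
a_0=14:  p_0=14·1+0=14,  q_0=14·0+1=1
a_1=3:  p_1=3·14+1=43,  q_1=3·1+0=3
…
a_3=1:  p_3=1·57+43=100,  q_3=1·4+3=7
a_4=6:  p_4=6·100+57=657,  q_4=6·7+4=46
a_5=1:  p_5=1·657+100=757,  q_5=1·46+7=53
a_6=1:  p_6=1·757+657=1414,  q_6=1·53+46=99
a_7=3:  p_7=3·1414+757=4999,  q_7=3·99+53=350
(x₁, y₁) = (4999, 350);  4999² − 204·350² = 1 ✓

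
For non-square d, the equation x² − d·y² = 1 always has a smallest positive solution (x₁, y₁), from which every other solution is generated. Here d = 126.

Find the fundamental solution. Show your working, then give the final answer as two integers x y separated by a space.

449 40

√126 → a₀=11, period (4,2,4,22); ℓ=4 even so k=3
step 0: (11, 1)  from 11·(1,0) + (0,1)
…
step 2: (101, 9)  from 2·(45,4) + (11,1)
step 3: (449, 40)  from 4·(101,9) + (45,4)
(x₁, y₁) = (449, 40);  449² − 126·40² = 1 ✓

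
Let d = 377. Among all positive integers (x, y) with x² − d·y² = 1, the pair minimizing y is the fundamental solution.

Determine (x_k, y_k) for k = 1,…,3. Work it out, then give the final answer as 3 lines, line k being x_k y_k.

233 12
108577 5592
50596649 2605860

√377 = [19; 2,2,2,38, …], period ℓ=4 (even) → k=3
step 0: (19, 1)  from 19·(1,0) + (0,1)
step 1: (39, 2)  from 2·(19,1) + (1,0)
step 2: (97, 5)  from 2·(39,2) + (19,1)
step 3: (233, 12)  from 2·(97,5) + (39,2)
fundamental: x₁=233, y₁=12  (since 54289 − 377·144 = 1)
(x_2, y_2) = (233·233 + 377·12·12, 233·12 + 12·233) = (108577, 5592)
(x_3, y_3) = (233·108577 + 377·12·5592, 233·5592 + 12·108577) = (50596649, 2605860)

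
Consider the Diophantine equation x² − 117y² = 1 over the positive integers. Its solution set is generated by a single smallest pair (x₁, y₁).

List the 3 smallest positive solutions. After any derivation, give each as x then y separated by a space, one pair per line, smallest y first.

649 60
842401 77880
1093435849 101088180

√117 = [10; 1,4,2,4,1,20, …], period ℓ=6 (even) → k=5
a_0=10:  p_0=10·1+0=10,  q_0=10·0+1=1
a_1=1:  p_1=1·10+1=11,  q_1=1·1+0=1
a_2=4:  p_2=4·11+10=54,  q_2=4·1+1=5
a_3=2:  p_3=2·54+11=119,  q_3=2·5+1=11
a_4=4:  p_4=4·119+54=530,  q_4=4·11+5=49
a_5=1:  p_5=1·530+119=649,  q_5=1·49+11=60
fundamental: x₁=649, y₁=60  (since 421201 − 117·3600 = 1)
(x_2, y_2) = (649·649 + 117·60·60, 649·60 + 60·649) = (842401, 77880)
(x_3, y_3) = (649·842401 + 117·60·77880, 649·77880 + 60·842401) = (1093435849, 101088180)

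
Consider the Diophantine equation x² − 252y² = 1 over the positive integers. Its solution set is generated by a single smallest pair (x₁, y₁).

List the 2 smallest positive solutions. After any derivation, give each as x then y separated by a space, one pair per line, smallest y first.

127 8
32257 2032

√252 = [15; 1,6,1,30, …], period ℓ=4 (even) → k=3
step 0: (15, 1)  from 15·(1,0) + (0,1)
…
step 2: (111, 7)  from 6·(16,1) + (15,1)
step 3: (127, 8)  from 1·(111,7) + (16,1)
→ (127, 8).  Check: 127²=16129, 252·8²=16128, difference 1.
(x_2, y_2) = (127·127 + 252·8·8, 127·8 + 8·127) = (32257, 2032)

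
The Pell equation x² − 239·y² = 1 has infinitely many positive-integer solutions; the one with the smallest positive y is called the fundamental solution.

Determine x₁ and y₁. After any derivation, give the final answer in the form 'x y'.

6195120 400729

d=239: √d = [15; 2,5,1,2,4,15,4,2,1,5,2,30] (ℓ=12, even), read p_11/q_11
i=0: a=15 ⇒ p=15, q=1
i=1: a=2 ⇒ p=31, q=2
…
i=3: a=1 ⇒ p=201, q=13
…
i=5: a=4 ⇒ p=2489, q=161
i=6: a=15 ⇒ p=37907, q=2452
i=7: a=4 ⇒ p=154117, q=9969
i=8: a=2 ⇒ p=346141, q=22390
i=9: a=1 ⇒ p=500258, q=32359
i=10: a=5 ⇒ p=2847431, q=184185
i=11: a=2 ⇒ p=6195120, q=400729
(x₁, y₁) = (6195120, 400729);  6195120² − 239·400729² = 1 ✓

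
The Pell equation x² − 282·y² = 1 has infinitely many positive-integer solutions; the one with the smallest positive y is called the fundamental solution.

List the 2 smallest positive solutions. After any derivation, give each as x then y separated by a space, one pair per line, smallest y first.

d=282: √d = [16; 1,3,1,4,1,3,1,32] (ℓ=8, even), read p_7/q_7
i=0: a=16 ⇒ p=16, q=1
i=1: a=1 ⇒ p=17, q=1
i=2: a=3 ⇒ p=67, q=4
…
i=4: a=4 ⇒ p=403, q=24
i=5: a=1 ⇒ p=487, q=29
i=6: a=3 ⇒ p=1864, q=111
i=7: a=1 ⇒ p=2351, q=140
(x₁, y₁) = (2351, 140);  2351² − 282·140² = 1 ✓
k=2:  x_2 = 2351·2351+282·140·140 = 11054401,  y_2 = 2351·140+140·2351 = 658280

2351 140
11054401 658280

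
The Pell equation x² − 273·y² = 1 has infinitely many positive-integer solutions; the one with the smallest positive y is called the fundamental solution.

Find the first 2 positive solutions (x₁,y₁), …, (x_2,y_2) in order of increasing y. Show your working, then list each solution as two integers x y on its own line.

727 44
1057057 63976

√273 = [16; 1,1,10,1,1,32, …], period ℓ=6 (even) → k=5
a_0=16:  p_0=16·1+0=16,  q_0=16·0+1=1
a_1=1:  p_1=1·16+1=17,  q_1=1·1+0=1
a_2=1:  p_2=1·17+16=33,  q_2=1·1+1=2
a_3=10:  p_3=10·33+17=347,  q_3=10·2+1=21
a_4=1:  p_4=1·347+33=380,  q_4=1·21+2=23
a_5=1:  p_5=1·380+347=727,  q_5=1·23+21=44
→ (727, 44).  Check: 727²=528529, 273·44²=528528, difference 1.
(x_2, y_2) = (727·727 + 273·44·44, 727·44 + 44·727) = (1057057, 63976)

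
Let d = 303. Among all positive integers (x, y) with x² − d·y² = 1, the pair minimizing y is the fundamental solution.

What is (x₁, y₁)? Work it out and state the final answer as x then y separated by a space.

2524 145

[17; 2,2,5,2,2,34] for √303; ℓ=6 ⇒ convergent index 5
k=0  a_k=17  p_k/q_k = 17/1
…
k=4  a_k=2  p_k/q_k = 1027/59
k=5  a_k=2  p_k/q_k = 2524/145
fundamental: x₁=2524, y₁=145  (since 6370576 − 303·21025 = 1)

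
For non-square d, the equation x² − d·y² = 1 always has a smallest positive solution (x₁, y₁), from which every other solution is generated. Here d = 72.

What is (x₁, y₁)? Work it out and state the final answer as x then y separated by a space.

√72 → a₀=8, period (2,16); ℓ=2 even so k=1
i=0: a=8 ⇒ p=8, q=1
i=1: a=2 ⇒ p=17, q=2
fundamental: x₁=17, y₁=2  (since 289 − 72·4 = 1)

17 2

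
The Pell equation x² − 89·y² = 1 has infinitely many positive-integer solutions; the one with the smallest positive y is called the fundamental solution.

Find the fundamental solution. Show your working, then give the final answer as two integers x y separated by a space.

500001 53000

d=89: √d = [9; 2,3,3,2,18] (ℓ=5, odd), read p_9/q_9
step 0: (9, 1)  from 9·(1,0) + (0,1)
step 1: (19, 2)  from 2·(9,1) + (1,0)
step 2: (66, 7)  from 3·(19,2) + (9,1)
…
step 4: (500, 53)  from 2·(217,23) + (66,7)
step 5: (9217, 977)  from 18·(500,53) + (217,23)
…
step 7: (66019, 6998)  from 3·(18934,2007) + (9217,977)
step 8: (216991, 23001)  from 3·(66019,6998) + (18934,2007)
step 9: (500001, 53000)  from 2·(216991,23001) + (66019,6998)
→ (500001, 53000).  Check: 500001²=250001000001, 89·53000²=250001000000, difference 1.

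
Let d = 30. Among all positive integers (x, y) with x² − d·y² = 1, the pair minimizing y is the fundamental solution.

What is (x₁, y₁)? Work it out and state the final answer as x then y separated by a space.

[5; 2,10] for √30; ℓ=2 ⇒ convergent index 1
a_0=5:  p_0=5·1+0=5,  q_0=5·0+1=1
a_1=2:  p_1=2·5+1=11,  q_1=2·1+0=2
→ (11, 2).  Check: 11²=121, 30·2²=120, difference 1.

11 2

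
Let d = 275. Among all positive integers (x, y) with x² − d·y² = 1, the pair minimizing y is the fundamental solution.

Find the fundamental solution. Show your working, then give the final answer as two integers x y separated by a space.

199 12

d=275: √d = [16; 1,1,2,1,1,32] (ℓ=6, even), read p_5/q_5
k=0  a_k=16  p_k/q_k = 16/1
k=1  a_k=1  p_k/q_k = 17/1
k=2  a_k=1  p_k/q_k = 33/2
k=3  a_k=2  p_k/q_k = 83/5
k=4  a_k=1  p_k/q_k = 116/7
k=5  a_k=1  p_k/q_k = 199/12
(x₁, y₁) = (199, 12);  199² − 275·12² = 1 ✓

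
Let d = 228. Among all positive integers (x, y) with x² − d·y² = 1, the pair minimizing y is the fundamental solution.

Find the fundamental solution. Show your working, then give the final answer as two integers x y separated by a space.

151 10

√228 = [15; 10,30, …], period ℓ=2 (even) → k=1
a_0=15:  p_0=15·1+0=15,  q_0=15·0+1=1
a_1=10:  p_1=10·15+1=151,  q_1=10·1+0=10
→ (151, 10).  Check: 151²=22801, 228·10²=22800, difference 1.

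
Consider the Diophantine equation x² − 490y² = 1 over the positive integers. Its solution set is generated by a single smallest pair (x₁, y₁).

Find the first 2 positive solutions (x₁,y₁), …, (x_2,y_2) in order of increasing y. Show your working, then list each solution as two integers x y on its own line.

[22; 7,2,1,4,4,4,1,2,7,44] for √490; ℓ=10 ⇒ convergent index 9
step 0: (22, 1)  from 22·(1,0) + (0,1)
step 1: (155, 7)  from 7·(22,1) + (1,0)
step 2: (332, 15)  from 2·(155,7) + (22,1)
…
step 4: (2280, 103)  from 4·(487,22) + (332,15)
step 5: (9607, 434)  from 4·(2280,103) + (487,22)
step 6: (40708, 1839)  from 4·(9607,434) + (2280,103)
…
step 8: (141338, 6385)  from 2·(50315,2273) + (40708,1839)
step 9: (1039681, 46968)  from 7·(141338,6385) + (50315,2273)
(x₁, y₁) = (1039681, 46968);  1039681² − 490·46968² = 1 ✓
k=2:  x_2 = 1039681·1039681+490·46968·46968 = 2161873163521,  y_2 = 1039681·46968+46968·1039681 = 97663474416

1039681 46968
2161873163521 97663474416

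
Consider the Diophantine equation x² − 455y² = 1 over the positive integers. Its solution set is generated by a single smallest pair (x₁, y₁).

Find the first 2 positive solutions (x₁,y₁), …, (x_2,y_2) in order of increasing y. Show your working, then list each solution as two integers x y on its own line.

64 3
8191 384

√455 → a₀=21, period (3,42); ℓ=2 even so k=1
k=0  a_k=21  p_k/q_k = 21/1
k=1  a_k=3  p_k/q_k = 64/3
→ (64, 3).  Check: 64²=4096, 455·3²=4095, difference 1.
(x_2, y_2) = (64·64 + 455·3·3, 64·3 + 3·64) = (8191, 384)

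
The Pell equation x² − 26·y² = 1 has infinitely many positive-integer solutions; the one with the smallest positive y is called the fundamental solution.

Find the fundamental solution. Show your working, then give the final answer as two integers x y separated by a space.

d=26: √d = [5; 10] (ℓ=1, odd), read p_1/q_1
a_0=5:  p_0=5·1+0=5,  q_0=5·0+1=1
a_1=10:  p_1=10·5+1=51,  q_1=10·1+0=10
(x₁, y₁) = (51, 10);  51² − 26·10² = 1 ✓

51 10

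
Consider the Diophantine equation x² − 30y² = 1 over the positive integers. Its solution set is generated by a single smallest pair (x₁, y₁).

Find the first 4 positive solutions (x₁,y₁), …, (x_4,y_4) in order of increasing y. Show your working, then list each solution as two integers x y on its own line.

√30 = [5; 2,10, …], period ℓ=2 (even) → k=1
i=0: a=5 ⇒ p=5, q=1
i=1: a=2 ⇒ p=11, q=2
fundamental: x₁=11, y₁=2  (since 121 − 30·4 = 1)
(x_2, y_2) = (11·11 + 30·2·2, 11·2 + 2·11) = (241, 44)
(x_3, y_3) = (11·241 + 30·2·44, 11·44 + 2·241) = (5291, 966)
(x_4, y_4) = (11·5291 + 30·2·966, 11·966 + 2·5291) = (116161, 21208)

11 2
241 44
5291 966
116161 21208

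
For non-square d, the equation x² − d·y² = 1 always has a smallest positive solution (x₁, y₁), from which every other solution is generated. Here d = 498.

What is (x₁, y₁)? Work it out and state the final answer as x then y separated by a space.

179777 8056

[22; 3,6,22,6,3,44] for √498; ℓ=6 ⇒ convergent index 5
i=0: a=22 ⇒ p=22, q=1
…
i=2: a=6 ⇒ p=424, q=19
i=3: a=22 ⇒ p=9395, q=421
i=4: a=6 ⇒ p=56794, q=2545
i=5: a=3 ⇒ p=179777, q=8056
(x₁, y₁) = (179777, 8056);  179777² − 498·8056² = 1 ✓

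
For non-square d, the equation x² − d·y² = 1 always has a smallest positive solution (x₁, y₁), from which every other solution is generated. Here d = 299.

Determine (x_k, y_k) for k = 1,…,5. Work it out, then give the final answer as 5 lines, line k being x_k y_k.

415 24
344449 19920
285892255 16533576
237290227201 13722848160
196950602684575 11389947439224

[17; 3,2,3,34] for √299; ℓ=4 ⇒ convergent index 3
i=0: a=17 ⇒ p=17, q=1
…
i=2: a=2 ⇒ p=121, q=7
i=3: a=3 ⇒ p=415, q=24
→ (415, 24).  Check: 415²=172225, 299·24²=172224, difference 1.
(x_2, y_2) = (415·415 + 299·24·24, 415·24 + 24·415) = (344449, 19920)
(x_3, y_3) = (415·344449 + 299·24·19920, 415·19920 + 24·344449) = (285892255, 16533576)
(x_4, y_4) = (415·285892255 + 299·24·16533576, 415·16533576 + 24·285892255) = (237290227201, 13722848160)
(x_5, y_5) = (415·237290227201 + 299·24·13722848160, 415·13722848160 + 24·237290227201) = (196950602684575, 11389947439224)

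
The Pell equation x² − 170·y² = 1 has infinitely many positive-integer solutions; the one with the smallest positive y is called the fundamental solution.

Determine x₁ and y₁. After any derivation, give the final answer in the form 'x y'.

d=170: √d = [13; 26] (ℓ=1, odd), read p_1/q_1
step 0: (13, 1)  from 13·(1,0) + (0,1)
step 1: (339, 26)  from 26·(13,1) + (1,0)
(x₁, y₁) = (339, 26);  339² − 170·26² = 1 ✓

339 26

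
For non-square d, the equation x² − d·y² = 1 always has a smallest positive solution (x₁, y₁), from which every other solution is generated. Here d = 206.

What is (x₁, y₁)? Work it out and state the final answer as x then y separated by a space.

59535 4148

√206 → a₀=14, period (2,1,5,14,5,1,2,28); ℓ=8 even so k=7
step 0: (14, 1)  from 14·(1,0) + (0,1)
step 1: (29, 2)  from 2·(14,1) + (1,0)
step 2: (43, 3)  from 1·(29,2) + (14,1)
step 3: (244, 17)  from 5·(43,3) + (29,2)
…
step 6: (20998, 1463)  from 1·(17539,1222) + (3459,241)
step 7: (59535, 4148)  from 2·(20998,1463) + (17539,1222)
(x₁, y₁) = (59535, 4148);  59535² − 206·4148² = 1 ✓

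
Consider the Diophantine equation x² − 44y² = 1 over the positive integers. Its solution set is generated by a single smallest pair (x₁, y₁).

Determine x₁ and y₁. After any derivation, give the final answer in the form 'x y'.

d=44: √d = [6; 1,1,1,2,1,1,1,12] (ℓ=8, even), read p_7/q_7
i=0: a=6 ⇒ p=6, q=1
i=1: a=1 ⇒ p=7, q=1
i=2: a=1 ⇒ p=13, q=2
i=3: a=1 ⇒ p=20, q=3
i=4: a=2 ⇒ p=53, q=8
…
i=6: a=1 ⇒ p=126, q=19
i=7: a=1 ⇒ p=199, q=30
fundamental: x₁=199, y₁=30  (since 39601 − 44·900 = 1)

199 30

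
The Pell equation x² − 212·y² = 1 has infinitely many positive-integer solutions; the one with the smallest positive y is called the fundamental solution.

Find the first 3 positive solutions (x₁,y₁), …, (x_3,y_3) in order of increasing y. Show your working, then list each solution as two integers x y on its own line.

√212 = [14; 1,1,3,1,1,…,1,1,28, …], period ℓ=14 (even) → k=13
i=0: a=14 ⇒ p=14, q=1
…
i=2: a=1 ⇒ p=29, q=2
…
i=7: a=6 ⇒ p=2417, q=166
…
i=9: a=1 ⇒ p=5198, q=357
…
i=11: a=3 ⇒ p=29135, q=2001
i=12: a=1 ⇒ p=37114, q=2549
i=13: a=1 ⇒ p=66249, q=4550
(x₁, y₁) = (66249, 4550);  66249² − 212·4550² = 1 ✓
(x_2, y_2) = (66249·66249 + 212·4550·4550, 66249·4550 + 4550·66249) = (8777860001, 602865900)
(x_3, y_3) = (66249·8777860001 + 212·4550·602865900, 66249·602865900 + 4550·8777860001) = (1163048894346249, 79878526013650)

66249 4550
8777860001 602865900
1163048894346249 79878526013650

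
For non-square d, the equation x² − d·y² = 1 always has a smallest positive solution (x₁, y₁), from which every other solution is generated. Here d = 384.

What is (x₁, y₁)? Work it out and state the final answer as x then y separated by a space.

4801 245

√384 → a₀=19, period (1,1,2,9,2,1,1,38); ℓ=8 even so k=7
step 0: (19, 1)  from 19·(1,0) + (0,1)
…
step 4: (921, 47)  from 9·(98,5) + (39,2)
step 5: (1940, 99)  from 2·(921,47) + (98,5)
step 6: (2861, 146)  from 1·(1940,99) + (921,47)
step 7: (4801, 245)  from 1·(2861,146) + (1940,99)
(x₁, y₁) = (4801, 245);  4801² − 384·245² = 1 ✓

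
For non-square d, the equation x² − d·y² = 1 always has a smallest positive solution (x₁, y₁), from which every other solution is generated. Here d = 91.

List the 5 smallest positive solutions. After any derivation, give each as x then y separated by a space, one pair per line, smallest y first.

[9; 1,1,5,1,5,1,1,18] for √91; ℓ=8 ⇒ convergent index 7
step 0: (9, 1)  from 9·(1,0) + (0,1)
step 1: (10, 1)  from 1·(9,1) + (1,0)
step 2: (19, 2)  from 1·(10,1) + (9,1)
step 3: (105, 11)  from 5·(19,2) + (10,1)
…
step 6: (849, 89)  from 1·(725,76) + (124,13)
step 7: (1574, 165)  from 1·(849,89) + (725,76)
→ (1574, 165).  Check: 1574²=2477476, 91·165²=2477475, difference 1.
(1574+165√91)^2 = 4954951 + 519420√91
(1574+165√91)^3 = 15598184174 + 1635133995√91
(1574+165√91)^4 = 49103078824801 + 5147401296840√91
(1574+165√91)^5 = 154576476542289374 + 16204017647318325√91

1574 165
4954951 519420
15598184174 1635133995
49103078824801 5147401296840
154576476542289374 16204017647318325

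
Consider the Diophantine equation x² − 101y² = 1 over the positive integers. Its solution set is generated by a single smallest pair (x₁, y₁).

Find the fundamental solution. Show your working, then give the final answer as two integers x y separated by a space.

√101 = [10; 20, …], period ℓ=1 (odd) → k=1
i=0: a=10 ⇒ p=10, q=1
i=1: a=20 ⇒ p=201, q=20
fundamental: x₁=201, y₁=20  (since 40401 − 101·400 = 1)

201 20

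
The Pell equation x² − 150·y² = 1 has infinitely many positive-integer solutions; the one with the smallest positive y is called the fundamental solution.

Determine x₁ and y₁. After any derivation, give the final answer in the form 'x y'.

d=150: √d = [12; 4,24] (ℓ=2, even), read p_1/q_1
a_0=12:  p_0=12·1+0=12,  q_0=12·0+1=1
a_1=4:  p_1=4·12+1=49,  q_1=4·1+0=4
fundamental: x₁=49, y₁=4  (since 2401 − 150·16 = 1)

49 4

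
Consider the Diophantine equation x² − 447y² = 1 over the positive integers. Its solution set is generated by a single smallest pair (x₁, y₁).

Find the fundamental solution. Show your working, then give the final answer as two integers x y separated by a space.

148 7

√447 = [21; 7,42, …], period ℓ=2 (even) → k=1
a_0=21:  p_0=21·1+0=21,  q_0=21·0+1=1
a_1=7:  p_1=7·21+1=148,  q_1=7·1+0=7
(x₁, y₁) = (148, 7);  148² − 447·7² = 1 ✓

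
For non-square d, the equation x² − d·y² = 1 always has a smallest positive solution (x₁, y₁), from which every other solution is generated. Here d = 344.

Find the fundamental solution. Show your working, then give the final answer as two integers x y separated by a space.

√344 → a₀=18, period (1,1,4,1,3,1,4,1,1,36); ℓ=10 even so k=9
a_0=18:  p_0=18·1+0=18,  q_0=18·0+1=1
…
a_2=1:  p_2=1·19+18=37,  q_2=1·1+1=2
…
a_5=3:  p_5=3·204+167=779,  q_5=3·11+9=42
a_6=1:  p_6=1·779+204=983,  q_6=1·42+11=53
a_7=4:  p_7=4·983+779=4711,  q_7=4·53+42=254
a_8=1:  p_8=1·4711+983=5694,  q_8=1·254+53=307
a_9=1:  p_9=1·5694+4711=10405,  q_9=1·307+254=561
→ (10405, 561).  Check: 10405²=108264025, 344·561²=108264024, difference 1.

10405 561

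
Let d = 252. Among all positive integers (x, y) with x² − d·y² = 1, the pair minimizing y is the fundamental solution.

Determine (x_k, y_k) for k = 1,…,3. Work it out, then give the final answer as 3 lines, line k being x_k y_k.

127 8
32257 2032
8193151 516120

[15; 1,6,1,30] for √252; ℓ=4 ⇒ convergent index 3
a_0=15:  p_0=15·1+0=15,  q_0=15·0+1=1
…
a_2=6:  p_2=6·16+15=111,  q_2=6·1+1=7
a_3=1:  p_3=1·111+16=127,  q_3=1·7+1=8
→ (127, 8).  Check: 127²=16129, 252·8²=16128, difference 1.
(x_2, y_2) = (127·127 + 252·8·8, 127·8 + 8·127) = (32257, 2032)
(x_3, y_3) = (127·32257 + 252·8·2032, 127·2032 + 8·32257) = (8193151, 516120)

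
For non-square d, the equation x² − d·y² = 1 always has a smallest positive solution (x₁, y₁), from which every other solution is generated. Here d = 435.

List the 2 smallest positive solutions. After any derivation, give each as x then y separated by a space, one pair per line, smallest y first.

[20; 1,5,1,40] for √435; ℓ=4 ⇒ convergent index 3
step 0: (20, 1)  from 20·(1,0) + (0,1)
step 1: (21, 1)  from 1·(20,1) + (1,0)
step 2: (125, 6)  from 5·(21,1) + (20,1)
step 3: (146, 7)  from 1·(125,6) + (21,1)
(x₁, y₁) = (146, 7);  146² − 435·7² = 1 ✓
(x_2, y_2) = (146·146 + 435·7·7, 146·7 + 7·146) = (42631, 2044)

146 7
42631 2044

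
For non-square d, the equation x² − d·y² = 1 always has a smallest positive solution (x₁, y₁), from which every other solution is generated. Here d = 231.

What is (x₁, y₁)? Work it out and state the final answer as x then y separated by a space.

76 5

d=231: √d = [15; 5,30] (ℓ=2, even), read p_1/q_1
k=0  a_k=15  p_k/q_k = 15/1
k=1  a_k=5  p_k/q_k = 76/5
→ (76, 5).  Check: 76²=5776, 231·5²=5775, difference 1.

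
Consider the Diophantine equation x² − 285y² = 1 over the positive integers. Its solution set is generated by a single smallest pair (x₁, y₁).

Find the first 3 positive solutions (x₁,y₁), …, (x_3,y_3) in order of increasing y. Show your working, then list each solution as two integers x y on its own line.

√285 = [16; 1,7,2,7,1,32, …], period ℓ=6 (even) → k=5
step 0: (16, 1)  from 16·(1,0) + (0,1)
step 1: (17, 1)  from 1·(16,1) + (1,0)
step 2: (135, 8)  from 7·(17,1) + (16,1)
…
step 4: (2144, 127)  from 7·(287,17) + (135,8)
step 5: (2431, 144)  from 1·(2144,127) + (287,17)
(x₁, y₁) = (2431, 144);  2431² − 285·144² = 1 ✓
n=2: (2431,144)∘(2431,144) = (2431·2431+285·144·144, 2431·144+144·2431) = (11819521,700128)
n=3: (11819521,700128)∘(2431,144) = (2431·11819521+285·144·700128, 2431·700128+144·11819521) = (57466508671,3404022192)

2431 144
11819521 700128
57466508671 3404022192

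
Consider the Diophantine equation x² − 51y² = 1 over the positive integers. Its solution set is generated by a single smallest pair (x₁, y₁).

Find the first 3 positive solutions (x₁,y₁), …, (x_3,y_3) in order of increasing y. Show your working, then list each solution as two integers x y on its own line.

√51 → a₀=7, period (7,14); ℓ=2 even so k=1
k=0  a_k=7  p_k/q_k = 7/1
k=1  a_k=7  p_k/q_k = 50/7
→ (50, 7).  Check: 50²=2500, 51·7²=2499, difference 1.
n=2: (50,7)∘(50,7) = (50·50+51·7·7, 50·7+7·50) = (4999,700)
n=3: (4999,700)∘(50,7) = (50·4999+51·7·700, 50·700+7·4999) = (499850,69993)

50 7
4999 700
499850 69993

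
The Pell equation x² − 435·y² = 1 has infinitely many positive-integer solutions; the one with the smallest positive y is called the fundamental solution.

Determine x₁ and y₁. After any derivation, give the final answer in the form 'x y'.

√435 = [20; 1,5,1,40, …], period ℓ=4 (even) → k=3
step 0: (20, 1)  from 20·(1,0) + (0,1)
…
step 2: (125, 6)  from 5·(21,1) + (20,1)
step 3: (146, 7)  from 1·(125,6) + (21,1)
fundamental: x₁=146, y₁=7  (since 21316 − 435·49 = 1)

146 7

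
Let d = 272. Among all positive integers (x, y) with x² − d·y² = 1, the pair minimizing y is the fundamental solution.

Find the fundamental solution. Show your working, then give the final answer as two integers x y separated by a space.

33 2

d=272: √d = [16; 2,32] (ℓ=2, even), read p_1/q_1
step 0: (16, 1)  from 16·(1,0) + (0,1)
step 1: (33, 2)  from 2·(16,1) + (1,0)
→ (33, 2).  Check: 33²=1089, 272·2²=1088, difference 1.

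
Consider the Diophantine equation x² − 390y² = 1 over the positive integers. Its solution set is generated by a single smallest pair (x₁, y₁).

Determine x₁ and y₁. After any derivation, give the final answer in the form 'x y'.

79 4

[19; 1,2,1,38] for √390; ℓ=4 ⇒ convergent index 3
a_0=19:  p_0=19·1+0=19,  q_0=19·0+1=1
…
a_2=2:  p_2=2·20+19=59,  q_2=2·1+1=3
a_3=1:  p_3=1·59+20=79,  q_3=1·3+1=4
→ (79, 4).  Check: 79²=6241, 390·4²=6240, difference 1.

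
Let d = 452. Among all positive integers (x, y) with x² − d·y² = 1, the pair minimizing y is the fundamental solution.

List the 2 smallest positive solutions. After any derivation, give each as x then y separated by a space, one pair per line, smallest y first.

1204353 56648
2900932297217 136448377488

[21; 3,1,5,3,10,3,5,1,3,42] for √452; ℓ=10 ⇒ convergent index 9
step 0: (21, 1)  from 21·(1,0) + (0,1)
step 1: (64, 3)  from 3·(21,1) + (1,0)
step 2: (85, 4)  from 1·(64,3) + (21,1)
step 3: (489, 23)  from 5·(85,4) + (64,3)
step 4: (1552, 73)  from 3·(489,23) + (85,4)
…
step 6: (49579, 2332)  from 3·(16009,753) + (1552,73)
step 7: (263904, 12413)  from 5·(49579,2332) + (16009,753)
step 8: (313483, 14745)  from 1·(263904,12413) + (49579,2332)
step 9: (1204353, 56648)  from 3·(313483,14745) + (263904,12413)
→ (1204353, 56648).  Check: 1204353²=1450466148609, 452·56648²=1450466148608, difference 1.
(1204353+56648√452)^2 = 2900932297217 + 136448377488√452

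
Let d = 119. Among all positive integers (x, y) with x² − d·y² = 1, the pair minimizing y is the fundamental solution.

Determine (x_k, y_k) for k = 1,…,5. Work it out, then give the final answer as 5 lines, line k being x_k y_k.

120 11
28799 2640
6911640 633589
1658764801 152058720
398096640600 36493459211

[10; 1,9,1,20] for √119; ℓ=4 ⇒ convergent index 3
step 0: (10, 1)  from 10·(1,0) + (0,1)
step 1: (11, 1)  from 1·(10,1) + (1,0)
step 2: (109, 10)  from 9·(11,1) + (10,1)
step 3: (120, 11)  from 1·(109,10) + (11,1)
fundamental: x₁=120, y₁=11  (since 14400 − 119·121 = 1)
(120+11√119)^2 = 28799 + 2640√119
(120+11√119)^3 = 6911640 + 633589√119
(120+11√119)^4 = 1658764801 + 152058720√119
(120+11√119)^5 = 398096640600 + 36493459211√119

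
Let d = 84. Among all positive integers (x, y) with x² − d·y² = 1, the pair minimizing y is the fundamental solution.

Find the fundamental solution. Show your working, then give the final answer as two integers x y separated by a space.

[9; 6,18] for √84; ℓ=2 ⇒ convergent index 1
a_0=9:  p_0=9·1+0=9,  q_0=9·0+1=1
a_1=6:  p_1=6·9+1=55,  q_1=6·1+0=6
fundamental: x₁=55, y₁=6  (since 3025 − 84·36 = 1)

55 6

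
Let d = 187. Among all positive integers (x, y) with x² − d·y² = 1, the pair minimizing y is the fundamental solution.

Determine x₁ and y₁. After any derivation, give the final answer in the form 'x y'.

d=187: √d = [13; 1,2,13,2,1,26] (ℓ=6, even), read p_5/q_5
k=0  a_k=13  p_k/q_k = 13/1
k=1  a_k=1  p_k/q_k = 14/1
…
k=4  a_k=2  p_k/q_k = 1135/83
k=5  a_k=1  p_k/q_k = 1682/123
→ (1682, 123).  Check: 1682²=2829124, 187·123²=2829123, difference 1.

1682 123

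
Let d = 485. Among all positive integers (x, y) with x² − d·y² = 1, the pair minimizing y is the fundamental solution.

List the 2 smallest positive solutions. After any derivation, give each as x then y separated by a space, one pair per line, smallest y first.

[22; 44] for √485; ℓ=1 ⇒ convergent index 1
i=0: a=22 ⇒ p=22, q=1
i=1: a=44 ⇒ p=969, q=44
fundamental: x₁=969, y₁=44  (since 938961 − 485·1936 = 1)
(x_2, y_2) = (969·969 + 485·44·44, 969·44 + 44·969) = (1877921, 85272)

969 44
1877921 85272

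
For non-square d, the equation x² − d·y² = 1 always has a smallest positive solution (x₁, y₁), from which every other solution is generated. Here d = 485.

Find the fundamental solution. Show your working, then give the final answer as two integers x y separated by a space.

969 44

√485 = [22; 44, …], period ℓ=1 (odd) → k=1
a_0=22:  p_0=22·1+0=22,  q_0=22·0+1=1
a_1=44:  p_1=44·22+1=969,  q_1=44·1+0=44
fundamental: x₁=969, y₁=44  (since 938961 − 485·1936 = 1)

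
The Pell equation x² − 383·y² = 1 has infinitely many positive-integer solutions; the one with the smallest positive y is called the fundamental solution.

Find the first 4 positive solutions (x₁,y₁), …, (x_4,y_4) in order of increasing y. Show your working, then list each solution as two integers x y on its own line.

18768 959
704475647 35997024
26443197867024 1351184291905
992571874432137217 50718053544949056

√383 → a₀=19, period (1,1,3,19,3,1,1,38); ℓ=8 even so k=7
k=0  a_k=19  p_k/q_k = 19/1
k=1  a_k=1  p_k/q_k = 20/1
…
k=3  a_k=3  p_k/q_k = 137/7
…
k=6  a_k=1  p_k/q_k = 10705/547
k=7  a_k=1  p_k/q_k = 18768/959
→ (18768, 959).  Check: 18768²=352237824, 383·959²=352237823, difference 1.
(x_2, y_2) = (18768·18768 + 383·959·959, 18768·959 + 959·18768) = (704475647, 35997024)
(x_3, y_3) = (18768·704475647 + 383·959·35997024, 18768·35997024 + 959·704475647) = (26443197867024, 1351184291905)
(x_4, y_4) = (18768·26443197867024 + 383·959·1351184291905, 18768·1351184291905 + 959·26443197867024) = (992571874432137217, 50718053544949056)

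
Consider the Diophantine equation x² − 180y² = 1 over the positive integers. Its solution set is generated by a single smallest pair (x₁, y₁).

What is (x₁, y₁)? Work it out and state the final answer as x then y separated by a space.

161 12

[13; 2,2,2,26] for √180; ℓ=4 ⇒ convergent index 3
a_0=13:  p_0=13·1+0=13,  q_0=13·0+1=1
…
a_2=2:  p_2=2·27+13=67,  q_2=2·2+1=5
a_3=2:  p_3=2·67+27=161,  q_3=2·5+2=12
(x₁, y₁) = (161, 12);  161² − 180·12² = 1 ✓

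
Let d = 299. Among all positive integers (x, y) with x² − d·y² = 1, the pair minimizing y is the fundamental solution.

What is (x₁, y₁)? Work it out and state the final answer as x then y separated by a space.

415 24

√299 → a₀=17, period (3,2,3,34); ℓ=4 even so k=3
k=0  a_k=17  p_k/q_k = 17/1
k=1  a_k=3  p_k/q_k = 52/3
k=2  a_k=2  p_k/q_k = 121/7
k=3  a_k=3  p_k/q_k = 415/24
(x₁, y₁) = (415, 24);  415² − 299·24² = 1 ✓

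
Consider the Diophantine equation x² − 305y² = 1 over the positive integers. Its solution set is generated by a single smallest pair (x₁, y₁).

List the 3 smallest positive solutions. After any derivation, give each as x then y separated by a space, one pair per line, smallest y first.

√305 = [17; 2,6,2,34, …], period ℓ=4 (even) → k=3
k=0  a_k=17  p_k/q_k = 17/1
k=1  a_k=2  p_k/q_k = 35/2
k=2  a_k=6  p_k/q_k = 227/13
k=3  a_k=2  p_k/q_k = 489/28
fundamental: x₁=489, y₁=28  (since 239121 − 305·784 = 1)
(x_2, y_2) = (489·489 + 305·28·28, 489·28 + 28·489) = (478241, 27384)
(x_3, y_3) = (489·478241 + 305·28·27384, 489·27384 + 28·478241) = (467719209, 26781524)

489 28
478241 27384
467719209 26781524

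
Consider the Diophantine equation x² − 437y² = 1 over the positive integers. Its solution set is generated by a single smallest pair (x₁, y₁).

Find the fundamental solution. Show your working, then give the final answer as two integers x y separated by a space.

d=437: √d = [20; 1,9,2,9,1,40] (ℓ=6, even), read p_5/q_5
k=0  a_k=20  p_k/q_k = 20/1
…
k=4  a_k=9  p_k/q_k = 4160/199
k=5  a_k=1  p_k/q_k = 4599/220
→ (4599, 220).  Check: 4599²=21150801, 437·220²=21150800, difference 1.

4599 220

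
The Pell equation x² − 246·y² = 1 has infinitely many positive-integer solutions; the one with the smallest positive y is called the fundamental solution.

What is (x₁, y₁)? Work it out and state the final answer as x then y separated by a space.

d=246: √d = [15; 1,2,5,1,14,1,5,2,1,30] (ℓ=10, even), read p_9/q_9
a_0=15:  p_0=15·1+0=15,  q_0=15·0+1=1
a_1=1:  p_1=1·15+1=16,  q_1=1·1+0=1
a_2=2:  p_2=2·16+15=47,  q_2=2·1+1=3
…
a_4=1:  p_4=1·251+47=298,  q_4=1·16+3=19
a_5=14:  p_5=14·298+251=4423,  q_5=14·19+16=282
…
a_8=2:  p_8=2·28028+4721=60777,  q_8=2·1787+301=3875
a_9=1:  p_9=1·60777+28028=88805,  q_9=1·3875+1787=5662
fundamental: x₁=88805, y₁=5662  (since 7886328025 − 246·32058244 = 1)

88805 5662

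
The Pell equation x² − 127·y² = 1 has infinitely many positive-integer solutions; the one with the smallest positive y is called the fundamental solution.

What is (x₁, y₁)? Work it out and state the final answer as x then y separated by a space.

4730624 419775

√127 = [11; 3,1,2,2,7,11,7,2,2,1,3,22, …], period ℓ=12 (even) → k=11
step 0: (11, 1)  from 11·(1,0) + (0,1)
…
step 3: (124, 11)  from 2·(45,4) + (34,3)
step 4: (293, 26)  from 2·(124,11) + (45,4)
…
step 7: (171701, 15236)  from 7·(24218,2149) + (2175,193)
…
step 10: (1274561, 113099)  from 1·(906941,80478) + (367620,32621)
step 11: (4730624, 419775)  from 3·(1274561,113099) + (906941,80478)
fundamental: x₁=4730624, y₁=419775  (since 22378803429376 − 127·176211050625 = 1)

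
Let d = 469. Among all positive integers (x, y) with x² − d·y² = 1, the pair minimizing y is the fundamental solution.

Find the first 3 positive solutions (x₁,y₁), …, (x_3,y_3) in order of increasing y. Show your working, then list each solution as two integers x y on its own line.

√469 = [21; 1,1,1,10,6,10,1,1,1,42, …], period ℓ=10 (even) → k=9
step 0: (21, 1)  from 21·(1,0) + (0,1)
…
step 2: (43, 2)  from 1·(22,1) + (21,1)
step 3: (65, 3)  from 1·(43,2) + (22,1)
…
step 5: (4223, 195)  from 6·(693,32) + (65,3)
…
step 7: (47146, 2177)  from 1·(42923,1982) + (4223,195)
step 8: (90069, 4159)  from 1·(47146,2177) + (42923,1982)
step 9: (137215, 6336)  from 1·(90069,4159) + (47146,2177)
→ (137215, 6336).  Check: 137215²=18827956225, 469·6336²=18827956224, difference 1.
(x_2, y_2) = (137215·137215 + 469·6336·6336, 137215·6336 + 6336·137215) = (37655912449, 1738788480)
(x_3, y_3) = (137215·37655912449 + 469·6336·1738788480, 137215·1738788480 + 6336·37655912449) = (10333912053241855, 477175722560064)

137215 6336
37655912449 1738788480
10333912053241855 477175722560064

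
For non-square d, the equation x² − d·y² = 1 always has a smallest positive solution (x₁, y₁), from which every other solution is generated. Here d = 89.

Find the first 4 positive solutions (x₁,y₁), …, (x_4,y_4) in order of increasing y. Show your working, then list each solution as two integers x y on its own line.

√89 → a₀=9, period (2,3,3,2,18); ℓ=5 odd so k=9
a_0=9:  p_0=9·1+0=9,  q_0=9·0+1=1
…
a_3=3:  p_3=3·66+19=217,  q_3=3·7+2=23
a_4=2:  p_4=2·217+66=500,  q_4=2·23+7=53
a_5=18:  p_5=18·500+217=9217,  q_5=18·53+23=977
a_6=2:  p_6=2·9217+500=18934,  q_6=2·977+53=2007
…
a_8=3:  p_8=3·66019+18934=216991,  q_8=3·6998+2007=23001
a_9=2:  p_9=2·216991+66019=500001,  q_9=2·23001+6998=53000
fundamental: x₁=500001, y₁=53000  (since 250001000001 − 89·2809000000 = 1)
(x_2, y_2) = (500001·500001 + 89·53000·53000, 500001·53000 + 53000·500001) = (500002000001, 53000106000)
(x_3, y_3) = (500001·500002000001 + 89·53000·53000106000, 500001·53000106000 + 53000·500002000001) = (500003000004500001, 53000212000159000)
(x_4, y_4) = (500001·500003000004500001 + 89·53000·53000212000159000, 500001·53000212000159000 + 53000·500003000004500001) = (500004000010000008000001, 53000318000530000212000)

500001 53000
500002000001 53000106000
500003000004500001 53000212000159000
500004000010000008000001 53000318000530000212000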